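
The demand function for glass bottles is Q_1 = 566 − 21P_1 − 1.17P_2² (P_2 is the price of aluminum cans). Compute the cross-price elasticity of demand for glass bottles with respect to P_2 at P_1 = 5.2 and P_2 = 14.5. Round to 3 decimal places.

At P_1 = 5.2 and P_2 = 14.5: Q_1 = 210.808.
∂Q_1/∂P_2 = -2.34P_2 = -2.34(14.5) = -33.9300.
ε = (∂Q_1/∂P_2)(P_2/Q_1) = -33.9300 × (14.5/210.808) ≈ -2.334.

-2.334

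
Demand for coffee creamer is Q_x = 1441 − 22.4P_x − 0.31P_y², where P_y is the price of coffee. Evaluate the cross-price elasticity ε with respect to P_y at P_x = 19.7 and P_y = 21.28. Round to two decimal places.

At P_x = 19.7 and P_y = 21.28: Q_x = 859.340.
∂Q_x/∂P_y = -0.62P_y = -0.62(21.28) = -13.1936.
ε = (∂Q_x/∂P_y)(P_y/Q_x) = -13.1936 × (21.28/859.340) ≈ -0.33.
ε < 0: complements.

-0.33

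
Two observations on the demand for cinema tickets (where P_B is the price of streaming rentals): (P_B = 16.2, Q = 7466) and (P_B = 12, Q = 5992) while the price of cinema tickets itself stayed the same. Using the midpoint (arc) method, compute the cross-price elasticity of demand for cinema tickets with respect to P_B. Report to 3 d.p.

0.735

ΔQ_A = 5992 − 7466 = -1474; ΔP_B = 12 − 16.2 = -4.2.
Midpoints: Q̄_A = 6729.0, P̄_B = 14.10.
ε = (ΔQ_A/Q̄_A)/(ΔP_B/P̄_B) = (-1474/6729.0)/(-4.2/14.10) ≈ 0.735.
ε > 0: cinema tickets and streaming rentals are substitutes.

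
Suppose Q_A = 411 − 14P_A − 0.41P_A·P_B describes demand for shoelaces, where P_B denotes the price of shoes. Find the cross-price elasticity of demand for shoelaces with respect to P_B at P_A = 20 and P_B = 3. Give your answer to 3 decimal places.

At P_A = 20 and P_B = 3: Q_A = 106.4.
∂Q_A/∂P_B = -0.41P_A = -0.41(20) = -8.2000.
ε = (∂Q_A/∂P_B)(P_B/Q_A) = -8.2000 × (3/106.4) ≈ -0.231.
ε < 0: complements.

-0.231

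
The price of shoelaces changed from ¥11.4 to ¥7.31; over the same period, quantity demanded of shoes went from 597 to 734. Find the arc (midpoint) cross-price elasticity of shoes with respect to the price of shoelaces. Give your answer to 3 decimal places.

-0.471

ΔQ_A = 734 − 597 = 137; ΔP_B = 7.31 − 11.4 = -4.09.
Midpoints: Q̄_A = 665.5, P̄_B = 9.36.
ε = (ΔQ_A/Q̄_A)/(ΔP_B/P̄_B) = (137/665.5)/(-4.09/9.36) ≈ -0.471.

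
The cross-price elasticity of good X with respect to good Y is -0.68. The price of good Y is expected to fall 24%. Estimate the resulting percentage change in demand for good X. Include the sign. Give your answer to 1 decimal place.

%ΔQ ≈ ε × %ΔP of good Y = -0.68 × (-24%) = 16.3%.

16.3%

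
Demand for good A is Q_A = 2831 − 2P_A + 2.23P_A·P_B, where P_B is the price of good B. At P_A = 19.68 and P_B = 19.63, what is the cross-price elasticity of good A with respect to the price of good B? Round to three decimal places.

0.236

At P_A = 19.68 and P_B = 19.63: Q_A = 3653.130.
∂Q_A/∂P_B = 2.23P_A = 2.23(19.68) = 43.8864.
ε = (∂Q_A/∂P_B)(P_B/Q_A) = 43.8864 × (19.63/3653.130) ≈ 0.236.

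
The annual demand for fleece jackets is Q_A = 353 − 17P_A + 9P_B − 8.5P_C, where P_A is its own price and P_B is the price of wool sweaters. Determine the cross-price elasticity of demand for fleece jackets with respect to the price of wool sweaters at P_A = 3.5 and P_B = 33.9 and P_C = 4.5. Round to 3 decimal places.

At P_A = 3.5 and P_B = 33.9 and P_C = 4.5: Q_A = 560.35.
∂Q_A/∂P_B = 9.
ε = (∂Q_A/∂P_B)(P_B/Q_A) = 9 × (33.9/560.35) ≈ 0.544.
Since ε > 0, fleece jackets and wool sweaters are substitutes.

0.544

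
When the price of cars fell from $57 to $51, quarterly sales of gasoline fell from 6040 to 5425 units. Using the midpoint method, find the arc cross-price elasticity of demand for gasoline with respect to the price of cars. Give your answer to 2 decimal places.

ΔQ_A = 5425 − 6040 = -615; ΔP_B = 51 − 57 = -6.
Midpoints: Q̄_A = 5732.5, P̄_B = 54.00.
ε = (ΔQ_A/Q̄_A)/(ΔP_B/P̄_B) = (-615/5732.5)/(-6/54.00) ≈ 0.97.
ε > 0: gasoline and cars are substitutes.

0.97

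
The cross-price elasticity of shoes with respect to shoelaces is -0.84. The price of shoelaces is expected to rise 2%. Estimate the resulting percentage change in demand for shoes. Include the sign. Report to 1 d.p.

%ΔQ ≈ ε × %ΔP of shoelaces = -0.84 × (2%) = -1.7%.

-1.7%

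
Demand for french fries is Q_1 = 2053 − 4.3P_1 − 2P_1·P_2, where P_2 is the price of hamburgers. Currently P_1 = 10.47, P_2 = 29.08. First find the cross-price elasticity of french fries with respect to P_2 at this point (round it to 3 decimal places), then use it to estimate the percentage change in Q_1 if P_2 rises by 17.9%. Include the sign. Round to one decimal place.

-7.8%

At P_1 = 10.47, P_2 = 29.08: Q_1 = 1399.044.
∂Q_1/∂P_2 = -2P_1 = -20.9400.
ε = (∂Q_1/∂P_2)(P_2/Q_1) = -20.9400 × 29.08/1399.044 ≈ -0.435.
%ΔQ_1 ≈ ε × %ΔP_2 = -0.435 × (17.9%) = -7.8%.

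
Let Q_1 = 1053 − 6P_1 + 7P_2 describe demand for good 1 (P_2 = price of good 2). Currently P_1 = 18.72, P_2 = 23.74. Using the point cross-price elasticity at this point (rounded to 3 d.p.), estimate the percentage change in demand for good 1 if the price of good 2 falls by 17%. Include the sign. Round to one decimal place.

-2.6%

At P_1 = 18.72, P_2 = 23.74: Q_1 = 1106.86.
∂Q_1/∂P_2 = 7.
ε = (∂Q_1/∂P_2)(P_2/Q_1) = 7.0000 × 23.74/1106.86 ≈ 0.150.
%ΔQ_1 ≈ ε × %ΔP_2 = 0.150 × (-17%) = -2.6%.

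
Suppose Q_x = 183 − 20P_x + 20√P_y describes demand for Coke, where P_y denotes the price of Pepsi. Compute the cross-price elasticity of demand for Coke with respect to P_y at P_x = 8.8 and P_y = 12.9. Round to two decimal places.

0.46

At P_x = 8.8 and P_y = 12.9: Q_x = 78.833.
∂Q_x/∂P_y = 20/(2√P_y) = 20/(2√12.9) = 2.7842.
ε = (∂Q_x/∂P_y)(P_y/Q_x) = 2.7842 × (12.9/78.833) ≈ 0.46.
ε > 0: substitutes.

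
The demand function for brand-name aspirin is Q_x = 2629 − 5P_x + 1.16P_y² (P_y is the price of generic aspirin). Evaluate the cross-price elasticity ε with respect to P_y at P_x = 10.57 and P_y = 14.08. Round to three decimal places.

At P_x = 10.57 and P_y = 14.08: Q_x = 2806.116.
∂Q_x/∂P_y = 2.32P_y = 2.32(14.08) = 32.6656.
ε = (∂Q_x/∂P_y)(P_y/Q_x) = 32.6656 × (14.08/2806.116) ≈ 0.164.
ε > 0: substitutes.

0.164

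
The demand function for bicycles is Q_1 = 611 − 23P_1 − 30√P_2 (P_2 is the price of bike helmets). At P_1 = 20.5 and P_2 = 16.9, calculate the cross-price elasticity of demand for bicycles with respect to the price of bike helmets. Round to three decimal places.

-3.813

At P_1 = 20.5 and P_2 = 16.9: Q_1 = 16.171.
∂Q_1/∂P_2 = -30/(2√P_2) = -30/(2√16.9) = -3.6488.
ε = (∂Q_1/∂P_2)(P_2/Q_1) = -3.6488 × (16.9/16.171) ≈ -3.813.
ε < 0: complements.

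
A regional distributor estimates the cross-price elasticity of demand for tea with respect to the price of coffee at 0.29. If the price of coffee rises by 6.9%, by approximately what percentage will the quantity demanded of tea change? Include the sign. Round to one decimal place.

%ΔQ ≈ ε × %ΔP of coffee = 0.29 × (6.9%) = 2.0%.
Demand for tea rises by about 2.0%.

2.0%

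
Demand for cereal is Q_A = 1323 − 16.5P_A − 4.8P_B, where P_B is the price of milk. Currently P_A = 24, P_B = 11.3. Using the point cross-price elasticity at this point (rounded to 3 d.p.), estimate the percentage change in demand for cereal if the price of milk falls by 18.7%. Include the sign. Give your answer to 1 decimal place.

At P_A = 24, P_B = 11.3: Q_A = 872.76.
∂Q_A/∂P_B = -4.8.
ε = (∂Q_A/∂P_B)(P_B/Q_A) = -4.8000 × 11.3/872.76 ≈ -0.062.
%ΔQ_A ≈ ε × %ΔP_B = -0.062 × (-18.7%) = 1.2%.

1.2%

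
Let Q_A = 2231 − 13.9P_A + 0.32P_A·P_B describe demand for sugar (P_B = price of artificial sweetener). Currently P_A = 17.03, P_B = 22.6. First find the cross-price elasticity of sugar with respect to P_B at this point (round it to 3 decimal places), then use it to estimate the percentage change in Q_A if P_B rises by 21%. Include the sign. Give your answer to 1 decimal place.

1.2%

At P_A = 17.03, P_B = 22.6: Q_A = 2117.444.
∂Q_A/∂P_B = 0.32P_A = 5.4496.
ε = (∂Q_A/∂P_B)(P_B/Q_A) = 5.4496 × 22.6/2117.444 ≈ 0.058.
%ΔQ_A ≈ ε × %ΔP_B = 0.058 × (21%) = 1.2%.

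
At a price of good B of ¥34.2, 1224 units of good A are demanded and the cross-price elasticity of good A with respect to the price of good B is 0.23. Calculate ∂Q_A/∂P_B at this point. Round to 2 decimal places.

8.23

ε = (∂Q_A/∂P_B)·(P_B/Q_A) ⇒ ∂Q_A/∂P_B = ε·Q_A/P_B = 0.23 × 1224/34.2 ≈ 8.23.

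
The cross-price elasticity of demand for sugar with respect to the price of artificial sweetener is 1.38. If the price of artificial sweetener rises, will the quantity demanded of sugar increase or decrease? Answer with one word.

ε > 0 and the price of artificial sweetener rises, so the quantity of sugar moves in the same direction: it increases.

increase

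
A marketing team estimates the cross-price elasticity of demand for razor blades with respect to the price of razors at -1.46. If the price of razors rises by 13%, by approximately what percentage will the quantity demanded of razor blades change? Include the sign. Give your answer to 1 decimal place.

-19.0%

%ΔQ ≈ ε × %ΔP of razors = -1.46 × (13%) = -19.0%.
Demand for razor blades falls by about 19.0%.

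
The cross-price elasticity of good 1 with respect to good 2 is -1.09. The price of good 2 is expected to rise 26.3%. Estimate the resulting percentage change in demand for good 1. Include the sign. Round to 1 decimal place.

%ΔQ ≈ ε × %ΔP of good 2 = -1.09 × (26.3%) = -28.7%.

-28.7%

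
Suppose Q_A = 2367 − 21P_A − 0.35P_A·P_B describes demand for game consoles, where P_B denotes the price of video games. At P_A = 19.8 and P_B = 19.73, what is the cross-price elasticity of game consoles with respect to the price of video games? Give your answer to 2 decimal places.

At P_A = 19.8 and P_B = 19.73: Q_A = 1814.471.
∂Q_A/∂P_B = -0.35P_A = -0.35(19.8) = -6.9300.
ε = (∂Q_A/∂P_B)(P_B/Q_A) = -6.9300 × (19.73/1814.471) ≈ -0.08.

-0.08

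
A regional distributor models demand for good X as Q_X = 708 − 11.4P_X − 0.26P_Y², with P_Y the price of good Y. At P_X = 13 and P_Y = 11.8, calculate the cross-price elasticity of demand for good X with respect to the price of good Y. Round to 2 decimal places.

At P_X = 13 and P_Y = 11.8: Q_X = 523.598.
∂Q_X/∂P_Y = -0.52P_Y = -0.52(11.8) = -6.1360.
ε = (∂Q_X/∂P_Y)(P_Y/Q_X) = -6.1360 × (11.8/523.598) ≈ -0.14.
ε < 0: complements.

-0.14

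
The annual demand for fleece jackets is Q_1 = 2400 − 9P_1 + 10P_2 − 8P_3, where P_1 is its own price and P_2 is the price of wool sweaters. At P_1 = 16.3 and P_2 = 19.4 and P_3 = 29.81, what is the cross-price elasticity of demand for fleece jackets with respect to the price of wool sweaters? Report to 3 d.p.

0.088

At P_1 = 16.3 and P_2 = 19.4 and P_3 = 29.81: Q_1 = 2208.82.
∂Q_1/∂P_2 = 10.
ε = (∂Q_1/∂P_2)(P_2/Q_1) = 10 × (19.4/2208.82) ≈ 0.088.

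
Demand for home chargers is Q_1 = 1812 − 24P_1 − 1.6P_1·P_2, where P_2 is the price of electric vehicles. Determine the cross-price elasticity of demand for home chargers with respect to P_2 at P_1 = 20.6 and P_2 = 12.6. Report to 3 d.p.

At P_1 = 20.6 and P_2 = 12.6: Q_1 = 902.304.
∂Q_1/∂P_2 = -1.6P_1 = -1.6(20.6) = -32.9600.
ε = (∂Q_1/∂P_2)(P_2/Q_1) = -32.9600 × (12.6/902.304) ≈ -0.460.

-0.460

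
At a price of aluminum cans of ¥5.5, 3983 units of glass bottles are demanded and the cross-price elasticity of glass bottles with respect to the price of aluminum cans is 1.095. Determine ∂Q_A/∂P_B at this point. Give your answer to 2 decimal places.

792.98

ε = (∂Q_A/∂P_B)·(P_B/Q_A) ⇒ ∂Q_A/∂P_B = ε·Q_A/P_B = 1.095 × 3983/5.5 ≈ 792.98.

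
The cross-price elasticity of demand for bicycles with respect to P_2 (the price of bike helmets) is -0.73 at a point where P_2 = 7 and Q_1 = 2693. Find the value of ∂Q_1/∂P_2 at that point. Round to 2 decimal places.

-280.84

ε = (∂Q_1/∂P_2)·(P_2/Q_1) ⇒ ∂Q_1/∂P_2 = ε·Q_1/P_2 = -0.73 × 2693/7 ≈ -280.84.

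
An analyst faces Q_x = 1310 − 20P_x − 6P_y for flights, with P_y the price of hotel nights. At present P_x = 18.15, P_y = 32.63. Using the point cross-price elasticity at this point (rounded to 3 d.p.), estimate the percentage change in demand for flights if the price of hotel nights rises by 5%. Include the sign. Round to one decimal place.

-1.3%

At P_x = 18.15, P_y = 32.63: Q_x = 751.22.
∂Q_x/∂P_y = -6.
ε = (∂Q_x/∂P_y)(P_y/Q_x) = -6.0000 × 32.63/751.22 ≈ -0.261.
%ΔQ_x ≈ ε × %ΔP_y = -0.261 × (5%) = -1.3%.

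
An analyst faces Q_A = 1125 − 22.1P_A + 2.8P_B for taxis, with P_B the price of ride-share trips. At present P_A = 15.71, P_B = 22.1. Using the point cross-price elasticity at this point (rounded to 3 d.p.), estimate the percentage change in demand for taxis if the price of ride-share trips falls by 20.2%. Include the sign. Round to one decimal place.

At P_A = 15.71, P_B = 22.1: Q_A = 839.689.
∂Q_A/∂P_B = 2.8.
ε = (∂Q_A/∂P_B)(P_B/Q_A) = 2.8000 × 22.1/839.689 ≈ 0.074.
%ΔQ_A ≈ ε × %ΔP_B = 0.074 × (-20.2%) = -1.5%.

-1.5%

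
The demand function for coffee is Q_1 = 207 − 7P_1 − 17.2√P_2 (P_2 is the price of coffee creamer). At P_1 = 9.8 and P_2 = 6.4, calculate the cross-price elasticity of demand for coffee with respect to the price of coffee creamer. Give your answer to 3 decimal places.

At P_1 = 9.8 and P_2 = 6.4: Q_1 = 94.887.
∂Q_1/∂P_2 = -17.2/(2√P_2) = -17.2/(2√6.4) = -3.3994.
ε = (∂Q_1/∂P_2)(P_2/Q_1) = -3.3994 × (6.4/94.887) ≈ -0.229.
ε < 0: complements.

-0.229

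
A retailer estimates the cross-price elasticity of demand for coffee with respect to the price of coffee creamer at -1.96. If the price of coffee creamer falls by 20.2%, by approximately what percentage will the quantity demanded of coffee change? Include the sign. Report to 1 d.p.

%ΔQ ≈ ε × %ΔP of coffee creamer = -1.96 × (-20.2%) = 39.6%.
Demand for coffee rises by about 39.6%.

39.6%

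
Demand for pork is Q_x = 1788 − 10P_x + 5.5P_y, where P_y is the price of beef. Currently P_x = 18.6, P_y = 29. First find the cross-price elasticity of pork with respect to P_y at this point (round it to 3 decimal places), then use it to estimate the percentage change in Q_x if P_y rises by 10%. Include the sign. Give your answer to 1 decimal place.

At P_x = 18.6, P_y = 29: Q_x = 1761.5.
∂Q_x/∂P_y = 5.5.
ε = (∂Q_x/∂P_y)(P_y/Q_x) = 5.5000 × 29/1761.5 ≈ 0.091.
%ΔQ_x ≈ ε × %ΔP_y = 0.091 × (10%) = 0.9%.

0.9%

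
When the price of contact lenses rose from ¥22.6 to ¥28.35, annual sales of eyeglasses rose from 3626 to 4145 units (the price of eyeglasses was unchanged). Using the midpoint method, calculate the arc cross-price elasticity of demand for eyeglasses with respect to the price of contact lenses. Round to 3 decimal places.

ΔQ_A = 4145 − 3626 = 519; ΔP_B = 28.35 − 22.6 = 5.75.
Midpoints: Q̄_A = 3885.5, P̄_B = 25.48.
ε = (ΔQ_A/Q̄_A)/(ΔP_B/P̄_B) = (519/3885.5)/(5.75/25.48) ≈ 0.592.

0.592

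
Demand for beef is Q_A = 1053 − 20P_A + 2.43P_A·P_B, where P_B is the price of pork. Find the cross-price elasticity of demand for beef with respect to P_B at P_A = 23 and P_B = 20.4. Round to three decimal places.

0.658

At P_A = 23 and P_B = 20.4: Q_A = 1733.156.
∂Q_A/∂P_B = 2.43P_A = 2.43(23) = 55.8900.
ε = (∂Q_A/∂P_B)(P_B/Q_A) = 55.8900 × (20.4/1733.156) ≈ 0.658.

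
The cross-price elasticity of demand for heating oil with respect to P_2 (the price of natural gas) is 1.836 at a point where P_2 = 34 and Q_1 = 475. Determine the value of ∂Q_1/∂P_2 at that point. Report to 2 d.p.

ε = (∂Q_1/∂P_2)·(P_2/Q_1) ⇒ ∂Q_1/∂P_2 = ε·Q_1/P_2 = 1.836 × 475/34 ≈ 25.65.

25.65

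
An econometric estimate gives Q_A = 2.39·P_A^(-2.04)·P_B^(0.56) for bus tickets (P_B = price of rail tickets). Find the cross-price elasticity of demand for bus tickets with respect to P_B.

In a log-linear (constant-elasticity) demand function, the coefficient on the exponent of P_B is the cross-price elasticity.
ε = 0.56. Positive, so bus tickets and rail tickets are substitutes.

0.56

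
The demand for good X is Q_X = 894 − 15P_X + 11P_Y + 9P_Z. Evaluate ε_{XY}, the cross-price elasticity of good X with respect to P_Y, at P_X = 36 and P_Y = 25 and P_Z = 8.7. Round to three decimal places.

At P_X = 36 and P_Y = 25 and P_Z = 8.7: Q_X = 707.3.
∂Q_X/∂P_Y = 11.
ε = (∂Q_X/∂P_Y)(P_Y/Q_X) = 11 × (25/707.3) ≈ 0.389.
Since ε > 0, good X and good Y are substitutes.

0.389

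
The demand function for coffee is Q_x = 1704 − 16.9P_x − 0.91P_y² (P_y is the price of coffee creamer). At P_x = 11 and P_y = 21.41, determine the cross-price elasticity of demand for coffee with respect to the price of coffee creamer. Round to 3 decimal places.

At P_x = 11 and P_y = 21.41: Q_x = 1100.967.
∂Q_x/∂P_y = -1.82P_y = -1.82(21.41) = -38.9662.
ε = (∂Q_x/∂P_y)(P_y/Q_x) = -38.9662 × (21.41/1100.967) ≈ -0.758.

-0.758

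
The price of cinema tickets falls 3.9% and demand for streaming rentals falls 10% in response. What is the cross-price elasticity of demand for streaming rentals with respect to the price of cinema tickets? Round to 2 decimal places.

ε = (%ΔQ of streaming rentals) / (%ΔP of cinema tickets) = (-10%) / (-3.9%) ≈ 2.56.
Positive cross-price elasticity: substitutes.

2.56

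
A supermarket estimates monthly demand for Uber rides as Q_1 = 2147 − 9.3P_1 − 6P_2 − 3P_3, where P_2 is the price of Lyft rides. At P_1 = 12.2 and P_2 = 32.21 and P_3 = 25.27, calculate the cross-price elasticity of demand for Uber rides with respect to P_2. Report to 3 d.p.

-0.110

At P_1 = 12.2 and P_2 = 32.21 and P_3 = 25.27: Q_1 = 1764.47.
∂Q_1/∂P_2 = -6.
ε = (∂Q_1/∂P_2)(P_2/Q_1) = -6 × (32.21/1764.47) ≈ -0.110.
Since ε < 0, Uber rides and Lyft rides are complements.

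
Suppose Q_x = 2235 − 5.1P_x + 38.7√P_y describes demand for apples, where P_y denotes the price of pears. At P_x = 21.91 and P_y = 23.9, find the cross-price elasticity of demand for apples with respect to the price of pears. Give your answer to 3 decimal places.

At P_x = 21.91 and P_y = 23.9: Q_x = 2312.454.
∂Q_x/∂P_y = 38.7/(2√P_y) = 38.7/(2√23.9) = 3.9581.
ε = (∂Q_x/∂P_y)(P_y/Q_x) = 3.9581 × (23.9/2312.454) ≈ 0.041.

0.041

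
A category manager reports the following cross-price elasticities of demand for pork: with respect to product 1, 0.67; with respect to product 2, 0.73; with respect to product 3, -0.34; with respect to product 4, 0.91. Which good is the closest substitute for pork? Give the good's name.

product 4

Substitutes have ε > 0. Among the positive values, 0.91 (product 4) is largest.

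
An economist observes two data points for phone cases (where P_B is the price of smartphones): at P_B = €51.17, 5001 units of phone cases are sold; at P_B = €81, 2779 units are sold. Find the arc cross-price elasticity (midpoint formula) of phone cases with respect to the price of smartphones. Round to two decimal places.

-1.27

ΔQ_A = 2779 − 5001 = -2222; ΔP_B = 81 − 51.17 = 29.83.
Midpoints: Q̄_A = 3890.0, P̄_B = 66.09.
ε = (ΔQ_A/Q̄_A)/(ΔP_B/P̄_B) = (-2222/3890.0)/(29.83/66.09) ≈ -1.27.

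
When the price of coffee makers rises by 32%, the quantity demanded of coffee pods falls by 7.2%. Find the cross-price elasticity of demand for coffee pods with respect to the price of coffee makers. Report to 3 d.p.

ε = (%ΔQ of coffee pods) / (%ΔP of coffee makers) = (-7.2%) / (32%) ≈ -0.225.

-0.225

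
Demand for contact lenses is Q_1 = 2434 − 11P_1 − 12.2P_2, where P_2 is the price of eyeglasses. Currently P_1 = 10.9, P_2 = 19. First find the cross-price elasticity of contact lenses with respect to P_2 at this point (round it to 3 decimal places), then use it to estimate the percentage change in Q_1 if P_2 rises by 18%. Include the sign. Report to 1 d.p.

At P_1 = 10.9, P_2 = 19: Q_1 = 2082.3.
∂Q_1/∂P_2 = -12.2.
ε = (∂Q_1/∂P_2)(P_2/Q_1) = -12.2000 × 19/2082.3 ≈ -0.111.
%ΔQ_1 ≈ ε × %ΔP_2 = -0.111 × (18%) = -2.0%.

-2.0%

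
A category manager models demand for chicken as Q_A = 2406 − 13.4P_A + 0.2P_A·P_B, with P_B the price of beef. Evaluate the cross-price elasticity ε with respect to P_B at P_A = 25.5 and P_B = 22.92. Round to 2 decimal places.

0.05

At P_A = 25.5 and P_B = 22.92: Q_A = 2181.192.
∂Q_A/∂P_B = 0.2P_A = 0.2(25.5) = 5.1000.
ε = (∂Q_A/∂P_B)(P_B/Q_A) = 5.1000 × (22.92/2181.192) ≈ 0.05.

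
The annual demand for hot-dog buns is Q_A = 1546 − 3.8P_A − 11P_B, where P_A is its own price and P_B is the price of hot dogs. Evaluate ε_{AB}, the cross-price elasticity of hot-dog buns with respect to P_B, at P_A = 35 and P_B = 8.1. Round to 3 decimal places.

At P_A = 35 and P_B = 8.1: Q_A = 1323.9.
∂Q_A/∂P_B = -11.
ε = (∂Q_A/∂P_B)(P_B/Q_A) = -11 × (8.1/1323.9) ≈ -0.067.
Since ε < 0, hot-dog buns and hot dogs are complements.

-0.067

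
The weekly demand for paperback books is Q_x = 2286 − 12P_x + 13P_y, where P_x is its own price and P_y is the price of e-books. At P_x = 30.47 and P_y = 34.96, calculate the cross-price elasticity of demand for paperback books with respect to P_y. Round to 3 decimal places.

At P_x = 30.47 and P_y = 34.96: Q_x = 2374.84.
∂Q_x/∂P_y = 13.
ε = (∂Q_x/∂P_y)(P_y/Q_x) = 13 × (34.96/2374.84) ≈ 0.191.
Since ε > 0, paperback books and e-books are substitutes.

0.191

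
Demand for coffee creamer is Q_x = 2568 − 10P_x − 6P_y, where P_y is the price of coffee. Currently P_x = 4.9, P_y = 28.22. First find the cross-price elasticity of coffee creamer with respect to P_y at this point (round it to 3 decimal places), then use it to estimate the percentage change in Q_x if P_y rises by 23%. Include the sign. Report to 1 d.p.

At P_x = 4.9, P_y = 28.22: Q_x = 2349.68.
∂Q_x/∂P_y = -6.
ε = (∂Q_x/∂P_y)(P_y/Q_x) = -6.0000 × 28.22/2349.68 ≈ -0.072.
%ΔQ_x ≈ ε × %ΔP_y = -0.072 × (23%) = -1.7%.

-1.7%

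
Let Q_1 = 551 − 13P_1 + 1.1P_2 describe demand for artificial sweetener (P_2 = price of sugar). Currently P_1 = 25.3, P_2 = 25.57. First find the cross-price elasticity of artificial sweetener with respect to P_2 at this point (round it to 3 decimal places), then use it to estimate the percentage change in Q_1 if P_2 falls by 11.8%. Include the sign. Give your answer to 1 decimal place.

At P_1 = 25.3, P_2 = 25.57: Q_1 = 250.227.
∂Q_1/∂P_2 = 1.1.
ε = (∂Q_1/∂P_2)(P_2/Q_1) = 1.1000 × 25.57/250.227 ≈ 0.112.
%ΔQ_1 ≈ ε × %ΔP_2 = 0.112 × (-11.8%) = -1.3%.

-1.3%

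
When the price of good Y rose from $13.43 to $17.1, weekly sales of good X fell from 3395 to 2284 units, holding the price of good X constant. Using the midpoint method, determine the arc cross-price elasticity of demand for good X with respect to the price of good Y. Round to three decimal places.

-1.627

ΔQ_X = 2284 − 3395 = -1111; ΔP_Y = 17.1 − 13.43 = 3.67.
Midpoints: Q̄_X = 2839.5, P̄_Y = 15.27.
ε = (ΔQ_X/Q̄_X)/(ΔP_Y/P̄_Y) = (-1111/2839.5)/(3.67/15.27) ≈ -1.627.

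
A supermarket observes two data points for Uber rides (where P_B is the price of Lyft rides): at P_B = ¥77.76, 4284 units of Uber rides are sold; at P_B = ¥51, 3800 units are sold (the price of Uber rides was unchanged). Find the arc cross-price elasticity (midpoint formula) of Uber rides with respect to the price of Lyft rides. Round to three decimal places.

ΔQ_A = 3800 − 4284 = -484; ΔP_B = 51 − 77.76 = -26.76.
Midpoints: Q̄_A = 4042.0, P̄_B = 64.38.
ε = (ΔQ_A/Q̄_A)/(ΔP_B/P̄_B) = (-484/4042.0)/(-26.76/64.38) ≈ 0.288.

0.288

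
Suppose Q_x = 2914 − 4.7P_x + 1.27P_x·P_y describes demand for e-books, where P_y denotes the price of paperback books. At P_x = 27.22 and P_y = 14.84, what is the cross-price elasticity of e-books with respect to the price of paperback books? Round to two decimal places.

0.16

At P_x = 27.22 and P_y = 14.84: Q_x = 3299.076.
∂Q_x/∂P_y = 1.27P_x = 1.27(27.22) = 34.5694.
ε = (∂Q_x/∂P_y)(P_y/Q_x) = 34.5694 × (14.84/3299.076) ≈ 0.16.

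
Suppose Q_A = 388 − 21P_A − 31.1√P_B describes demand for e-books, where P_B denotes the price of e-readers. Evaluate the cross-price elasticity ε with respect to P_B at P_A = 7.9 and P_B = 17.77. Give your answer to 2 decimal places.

At P_A = 7.9 and P_B = 17.77: Q_A = 91.000.
∂Q_A/∂P_B = -31.1/(2√P_B) = -31.1/(2√17.77) = -3.6888.
ε = (∂Q_A/∂P_B)(P_B/Q_A) = -3.6888 × (17.77/91.000) ≈ -0.72.

-0.72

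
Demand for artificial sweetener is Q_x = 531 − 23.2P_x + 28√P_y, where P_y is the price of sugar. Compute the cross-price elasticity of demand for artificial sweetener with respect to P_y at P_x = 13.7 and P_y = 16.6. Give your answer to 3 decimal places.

0.174

At P_x = 13.7 and P_y = 16.6: Q_x = 327.241.
∂Q_x/∂P_y = 28/(2√P_y) = 28/(2√16.6) = 3.4362.
ε = (∂Q_x/∂P_y)(P_y/Q_x) = 3.4362 × (16.6/327.241) ≈ 0.174.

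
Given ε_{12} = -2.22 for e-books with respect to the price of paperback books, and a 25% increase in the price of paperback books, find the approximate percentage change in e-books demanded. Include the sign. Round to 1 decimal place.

%ΔQ ≈ ε × %ΔP of paperback books = -2.22 × (25%) = -55.5%.
Demand for e-books falls by about 55.5%.

-55.5%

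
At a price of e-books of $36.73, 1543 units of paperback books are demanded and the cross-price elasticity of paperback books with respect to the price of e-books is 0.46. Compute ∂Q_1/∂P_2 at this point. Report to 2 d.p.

19.32

ε = (∂Q_1/∂P_2)·(P_2/Q_1) ⇒ ∂Q_1/∂P_2 = ε·Q_1/P_2 = 0.46 × 1543/36.73 ≈ 19.32.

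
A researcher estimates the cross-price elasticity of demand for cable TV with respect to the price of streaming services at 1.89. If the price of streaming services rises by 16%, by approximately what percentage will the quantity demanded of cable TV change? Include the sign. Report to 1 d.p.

%ΔQ ≈ ε × %ΔP of streaming services = 1.89 × (16%) = 30.2%.

30.2%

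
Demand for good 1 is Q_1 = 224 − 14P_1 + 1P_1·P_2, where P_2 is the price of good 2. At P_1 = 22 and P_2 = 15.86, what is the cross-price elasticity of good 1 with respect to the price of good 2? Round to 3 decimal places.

1.317

At P_1 = 22 and P_2 = 15.86: Q_1 = 264.92.
∂Q_1/∂P_2 = 1P_1 = 1(22) = 22.0000.
ε = (∂Q_1/∂P_2)(P_2/Q_1) = 22.0000 × (15.86/264.92) ≈ 1.317.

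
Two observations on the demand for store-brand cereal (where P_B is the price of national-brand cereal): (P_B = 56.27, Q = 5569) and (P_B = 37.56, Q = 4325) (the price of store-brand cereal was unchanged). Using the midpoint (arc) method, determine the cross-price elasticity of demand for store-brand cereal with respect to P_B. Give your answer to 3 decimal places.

0.631

ΔQ_A = 4325 − 5569 = -1244; ΔP_B = 37.56 − 56.27 = -18.71.
Midpoints: Q̄_A = 4947.0, P̄_B = 46.92.
ε = (ΔQ_A/Q̄_A)/(ΔP_B/P̄_B) = (-1244/4947.0)/(-18.71/46.92) ≈ 0.631.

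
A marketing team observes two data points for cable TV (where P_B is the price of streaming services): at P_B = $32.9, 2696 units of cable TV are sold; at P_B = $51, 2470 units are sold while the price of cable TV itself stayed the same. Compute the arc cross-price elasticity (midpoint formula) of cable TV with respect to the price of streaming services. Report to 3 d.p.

-0.203

ΔQ_A = 2470 − 2696 = -226; ΔP_B = 51 − 32.9 = 18.1.
Midpoints: Q̄_A = 2583.0, P̄_B = 41.95.
ε = (ΔQ_A/Q̄_A)/(ΔP_B/P̄_B) = (-226/2583.0)/(18.1/41.95) ≈ -0.203.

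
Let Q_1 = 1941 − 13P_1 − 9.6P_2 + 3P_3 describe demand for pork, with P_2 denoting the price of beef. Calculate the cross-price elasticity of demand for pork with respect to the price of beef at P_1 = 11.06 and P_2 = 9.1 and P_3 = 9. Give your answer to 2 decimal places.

-0.05

At P_1 = 11.06 and P_2 = 9.1 and P_3 = 9: Q_1 = 1736.86.
∂Q_1/∂P_2 = -9.6.
ε = (∂Q_1/∂P_2)(P_2/Q_1) = -9.6 × (9.1/1736.86) ≈ -0.05.
Since ε < 0, pork and beef are complements.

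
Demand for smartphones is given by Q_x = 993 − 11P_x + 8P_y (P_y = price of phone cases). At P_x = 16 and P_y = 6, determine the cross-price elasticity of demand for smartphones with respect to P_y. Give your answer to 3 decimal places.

At P_x = 16 and P_y = 6: Q_x = 865.
∂Q_x/∂P_y = 8.
ε = (∂Q_x/∂P_y)(P_y/Q_x) = 8 × (6/865) ≈ 0.055.
Since ε > 0, smartphones and phone cases are substitutes.

0.055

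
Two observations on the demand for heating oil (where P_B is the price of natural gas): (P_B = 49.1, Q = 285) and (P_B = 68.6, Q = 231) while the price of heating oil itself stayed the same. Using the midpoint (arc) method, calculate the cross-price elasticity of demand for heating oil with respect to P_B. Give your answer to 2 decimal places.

ΔQ_A = 231 − 285 = -54; ΔP_B = 68.6 − 49.1 = 19.5.
Midpoints: Q̄_A = 258.0, P̄_B = 58.85.
ε = (ΔQ_A/Q̄_A)/(ΔP_B/P̄_B) = (-54/258.0)/(19.5/58.85) ≈ -0.63.
ε < 0: heating oil and natural gas are complements.

-0.63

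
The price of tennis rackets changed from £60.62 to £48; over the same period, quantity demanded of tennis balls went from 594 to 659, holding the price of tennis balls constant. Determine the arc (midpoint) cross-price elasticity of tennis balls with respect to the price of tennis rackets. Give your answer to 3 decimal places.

-0.446

ΔQ_A = 659 − 594 = 65; ΔP_B = 48 − 60.62 = -12.62.
Midpoints: Q̄_A = 626.5, P̄_B = 54.31.
ε = (ΔQ_A/Q̄_A)/(ΔP_B/P̄_B) = (65/626.5)/(-12.62/54.31) ≈ -0.446.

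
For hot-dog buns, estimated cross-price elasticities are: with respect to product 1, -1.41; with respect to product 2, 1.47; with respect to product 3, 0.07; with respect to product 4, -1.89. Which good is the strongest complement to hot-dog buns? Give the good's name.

product 4

Complements have ε < 0. The most negative value is -1.89 (product 4).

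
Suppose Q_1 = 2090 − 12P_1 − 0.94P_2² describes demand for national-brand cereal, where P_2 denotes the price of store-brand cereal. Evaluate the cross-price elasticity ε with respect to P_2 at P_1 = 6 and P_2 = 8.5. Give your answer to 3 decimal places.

At P_1 = 6 and P_2 = 8.5: Q_1 = 1950.085.
∂Q_1/∂P_2 = -1.88P_2 = -1.88(8.5) = -15.9800.
ε = (∂Q_1/∂P_2)(P_2/Q_1) = -15.9800 × (8.5/1950.085) ≈ -0.070.

-0.070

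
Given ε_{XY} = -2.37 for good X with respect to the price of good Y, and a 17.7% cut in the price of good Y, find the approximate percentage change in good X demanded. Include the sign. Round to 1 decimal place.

%ΔQ ≈ ε × %ΔP of good Y = -2.37 × (-17.7%) = 41.9%.
Demand for good X rises by about 41.9%.

41.9%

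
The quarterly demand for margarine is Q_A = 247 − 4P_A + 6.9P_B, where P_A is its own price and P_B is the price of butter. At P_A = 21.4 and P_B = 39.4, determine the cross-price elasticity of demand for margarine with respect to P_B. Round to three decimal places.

0.627

At P_A = 21.4 and P_B = 39.4: Q_A = 433.26.
∂Q_A/∂P_B = 6.9.
ε = (∂Q_A/∂P_B)(P_B/Q_A) = 6.9 × (39.4/433.26) ≈ 0.627.
Since ε > 0, margarine and butter are substitutes.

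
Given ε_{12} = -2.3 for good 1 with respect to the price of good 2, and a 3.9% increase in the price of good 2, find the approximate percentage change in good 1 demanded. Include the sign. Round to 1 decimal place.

-9.0%

%ΔQ ≈ ε × %ΔP of good 2 = -2.3 × (3.9%) = -9.0%.
Demand for good 1 falls by about 9.0%.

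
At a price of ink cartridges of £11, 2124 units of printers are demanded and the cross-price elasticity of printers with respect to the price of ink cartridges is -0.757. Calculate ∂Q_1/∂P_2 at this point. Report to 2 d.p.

-146.17

ε = (∂Q_1/∂P_2)·(P_2/Q_1) ⇒ ∂Q_1/∂P_2 = ε·Q_1/P_2 = -0.757 × 2124/11 ≈ -146.17.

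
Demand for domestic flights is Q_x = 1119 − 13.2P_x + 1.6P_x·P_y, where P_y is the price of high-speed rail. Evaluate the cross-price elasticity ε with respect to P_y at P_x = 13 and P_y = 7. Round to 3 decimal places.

At P_x = 13 and P_y = 7: Q_x = 1093.
∂Q_x/∂P_y = 1.6P_x = 1.6(13) = 20.8000.
ε = (∂Q_x/∂P_y)(P_y/Q_x) = 20.8000 × (7/1093) ≈ 0.133.

0.133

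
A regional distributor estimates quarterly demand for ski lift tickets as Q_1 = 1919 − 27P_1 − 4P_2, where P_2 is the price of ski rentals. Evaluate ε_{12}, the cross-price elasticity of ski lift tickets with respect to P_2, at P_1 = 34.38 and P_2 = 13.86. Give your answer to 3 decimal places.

-0.059

At P_1 = 34.38 and P_2 = 13.86: Q_1 = 935.3.
∂Q_1/∂P_2 = -4.
ε = (∂Q_1/∂P_2)(P_2/Q_1) = -4 × (13.86/935.3) ≈ -0.059.
Since ε < 0, ski lift tickets and ski rentals are complements.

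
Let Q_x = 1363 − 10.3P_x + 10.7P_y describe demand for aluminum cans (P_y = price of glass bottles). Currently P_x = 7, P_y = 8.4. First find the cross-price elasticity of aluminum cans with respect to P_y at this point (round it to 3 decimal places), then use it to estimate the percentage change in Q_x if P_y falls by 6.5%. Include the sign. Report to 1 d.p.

-0.4%

At P_x = 7, P_y = 8.4: Q_x = 1380.78.
∂Q_x/∂P_y = 10.7.
ε = (∂Q_x/∂P_y)(P_y/Q_x) = 10.7000 × 8.4/1380.78 ≈ 0.065.
%ΔQ_x ≈ ε × %ΔP_y = 0.065 × (-6.5%) = -0.4%.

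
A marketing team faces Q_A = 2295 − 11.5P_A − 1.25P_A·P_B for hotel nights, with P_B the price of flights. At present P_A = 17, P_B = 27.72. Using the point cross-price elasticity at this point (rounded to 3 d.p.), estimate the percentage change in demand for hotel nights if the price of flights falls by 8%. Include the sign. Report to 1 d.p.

At P_A = 17, P_B = 27.72: Q_A = 1510.45.
∂Q_A/∂P_B = -1.25P_A = -21.2500.
ε = (∂Q_A/∂P_B)(P_B/Q_A) = -21.2500 × 27.72/1510.45 ≈ -0.390.
%ΔQ_A ≈ ε × %ΔP_B = -0.390 × (-8%) = 3.1%.

3.1%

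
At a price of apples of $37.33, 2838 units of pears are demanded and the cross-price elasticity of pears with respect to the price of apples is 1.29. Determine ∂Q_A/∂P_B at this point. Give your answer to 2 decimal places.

ε = (∂Q_A/∂P_B)·(P_B/Q_A) ⇒ ∂Q_A/∂P_B = ε·Q_A/P_B = 1.29 × 2838/37.33 ≈ 98.07.

98.07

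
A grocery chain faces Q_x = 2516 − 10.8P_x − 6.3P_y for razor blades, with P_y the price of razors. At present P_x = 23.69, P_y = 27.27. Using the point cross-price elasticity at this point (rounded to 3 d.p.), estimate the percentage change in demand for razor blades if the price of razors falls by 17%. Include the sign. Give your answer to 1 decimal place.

1.4%

At P_x = 23.69, P_y = 27.27: Q_x = 2088.347.
∂Q_x/∂P_y = -6.3.
ε = (∂Q_x/∂P_y)(P_y/Q_x) = -6.3000 × 27.27/2088.347 ≈ -0.082.
%ΔQ_x ≈ ε × %ΔP_y = -0.082 × (-17%) = 1.4%.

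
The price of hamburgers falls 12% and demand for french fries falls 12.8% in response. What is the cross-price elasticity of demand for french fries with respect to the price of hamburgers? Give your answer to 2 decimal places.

1.07

ε = (%ΔQ of french fries) / (%ΔP of hamburgers) = (-12.8%) / (-12%) ≈ 1.07.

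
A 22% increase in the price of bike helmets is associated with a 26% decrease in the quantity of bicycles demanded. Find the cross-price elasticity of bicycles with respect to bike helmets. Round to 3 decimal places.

ε = (%ΔQ of bicycles) / (%ΔP of bike helmets) = (-26%) / (22%) ≈ -1.182.
Negative cross-price elasticity: complements.

-1.182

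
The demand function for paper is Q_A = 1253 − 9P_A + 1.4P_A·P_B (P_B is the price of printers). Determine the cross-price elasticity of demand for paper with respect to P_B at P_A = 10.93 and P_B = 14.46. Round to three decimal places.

At P_A = 10.93 and P_B = 14.46: Q_A = 1375.897.
∂Q_A/∂P_B = 1.4P_A = 1.4(10.93) = 15.3020.
ε = (∂Q_A/∂P_B)(P_B/Q_A) = 15.3020 × (14.46/1375.897) ≈ 0.161.

0.161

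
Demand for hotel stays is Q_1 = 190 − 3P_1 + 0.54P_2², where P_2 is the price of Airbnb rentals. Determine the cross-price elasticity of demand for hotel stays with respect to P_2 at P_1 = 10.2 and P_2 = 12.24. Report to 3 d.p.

0.673

At P_1 = 10.2 and P_2 = 12.24: Q_1 = 240.302.
∂Q_1/∂P_2 = 1.08P_2 = 1.08(12.24) = 13.2192.
ε = (∂Q_1/∂P_2)(P_2/Q_1) = 13.2192 × (12.24/240.302) ≈ 0.673.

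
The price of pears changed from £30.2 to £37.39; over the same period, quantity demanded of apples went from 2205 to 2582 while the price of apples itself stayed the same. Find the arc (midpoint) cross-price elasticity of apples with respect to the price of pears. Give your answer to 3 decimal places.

ΔQ_A = 2582 − 2205 = 377; ΔP_B = 37.39 − 30.2 = 7.19.
Midpoints: Q̄_A = 2393.5, P̄_B = 33.80.
ε = (ΔQ_A/Q̄_A)/(ΔP_B/P̄_B) = (377/2393.5)/(7.19/33.80) ≈ 0.740.
ε > 0: apples and pears are substitutes.

0.740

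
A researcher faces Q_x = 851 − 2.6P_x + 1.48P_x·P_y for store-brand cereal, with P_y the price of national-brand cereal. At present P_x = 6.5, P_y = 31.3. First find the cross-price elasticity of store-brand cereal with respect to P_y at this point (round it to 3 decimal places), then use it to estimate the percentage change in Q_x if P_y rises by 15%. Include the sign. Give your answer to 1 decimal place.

At P_x = 6.5, P_y = 31.3: Q_x = 1135.206.
∂Q_x/∂P_y = 1.48P_x = 9.6200.
ε = (∂Q_x/∂P_y)(P_y/Q_x) = 9.6200 × 31.3/1135.206 ≈ 0.265.
%ΔQ_x ≈ ε × %ΔP_y = 0.265 × (15%) = 4.0%.

4.0%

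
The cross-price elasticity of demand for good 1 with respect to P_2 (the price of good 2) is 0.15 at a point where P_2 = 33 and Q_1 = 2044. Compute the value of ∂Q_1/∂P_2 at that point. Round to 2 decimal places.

ε = (∂Q_1/∂P_2)·(P_2/Q_1) ⇒ ∂Q_1/∂P_2 = ε·Q_1/P_2 = 0.15 × 2044/33 ≈ 9.29.

9.29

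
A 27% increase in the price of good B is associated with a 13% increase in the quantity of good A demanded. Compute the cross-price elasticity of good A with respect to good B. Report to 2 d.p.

0.48

ε = (%ΔQ of good A) / (%ΔP of good B) = (13%) / (27%) ≈ 0.48.
Positive cross-price elasticity: substitutes.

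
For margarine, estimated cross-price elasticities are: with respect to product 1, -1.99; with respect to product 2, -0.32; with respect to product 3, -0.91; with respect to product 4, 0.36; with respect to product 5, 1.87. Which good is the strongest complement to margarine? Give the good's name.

product 1

Complements have ε < 0. The most negative value is -1.99 (product 1).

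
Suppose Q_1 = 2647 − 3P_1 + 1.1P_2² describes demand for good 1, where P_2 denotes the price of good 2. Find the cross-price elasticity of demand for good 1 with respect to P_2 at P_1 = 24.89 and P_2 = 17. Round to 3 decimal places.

At P_1 = 24.89 and P_2 = 17: Q_1 = 2890.23.
∂Q_1/∂P_2 = 2.2P_2 = 2.2(17) = 37.4000.
ε = (∂Q_1/∂P_2)(P_2/Q_1) = 37.4000 × (17/2890.23) ≈ 0.220.
ε > 0: substitutes.

0.220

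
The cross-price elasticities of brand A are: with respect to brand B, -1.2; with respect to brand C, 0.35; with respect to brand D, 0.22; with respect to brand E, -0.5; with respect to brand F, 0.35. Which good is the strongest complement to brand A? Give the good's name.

Complements have ε < 0. The most negative value is -1.2 (brand B).

brand B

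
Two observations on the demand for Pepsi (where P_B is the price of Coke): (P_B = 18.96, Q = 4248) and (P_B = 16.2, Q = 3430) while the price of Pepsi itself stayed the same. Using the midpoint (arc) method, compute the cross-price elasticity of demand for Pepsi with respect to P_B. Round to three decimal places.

ΔQ_A = 3430 − 4248 = -818; ΔP_B = 16.2 − 18.96 = -2.76.
Midpoints: Q̄_A = 3839.0, P̄_B = 17.58.
ε = (ΔQ_A/Q̄_A)/(ΔP_B/P̄_B) = (-818/3839.0)/(-2.76/17.58) ≈ 1.357.

1.357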